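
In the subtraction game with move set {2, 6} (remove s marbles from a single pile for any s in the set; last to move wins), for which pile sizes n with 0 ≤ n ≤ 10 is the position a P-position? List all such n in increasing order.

0, 1, 4, 5, 8, 9

Grundy values for subtraction set {2, 6}:
k:     0  1  2  3  4  5  6  7  8  9 10
g(k):  0  0  1  1  0  0  1  1  0  0  1
The P-positions (g = 0) in 0..10 are 0, 1, 4, 5, 8, 9.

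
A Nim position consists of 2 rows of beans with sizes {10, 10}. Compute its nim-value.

0

Compute the nim-sum pairwise:
10 ⊕ 10 = 0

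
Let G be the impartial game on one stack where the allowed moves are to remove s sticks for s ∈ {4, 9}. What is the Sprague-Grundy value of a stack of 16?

Compute g(0), g(1), … for moves {4, 9}:
k:     0  1  2  3  4  5  6  7  8  9 10 11 12 13 14 15 16
g(k):  0  0  0  0  1  1  1  1  0  2  2  2  1  0  0  0  0
So g(16) = 0.

0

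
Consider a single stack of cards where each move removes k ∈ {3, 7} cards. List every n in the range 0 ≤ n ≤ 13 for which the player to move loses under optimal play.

0, 1, 2, 6, 10, 11, 12

Build the Grundy sequence with g(k) = mex{g(k−s) : s ∈ {3, 7}, s ≤ k}:
k:     0  1  2  3  4  5  6  7  8  9 10 11 12 13
g(k):  0  0  0  1  1  1  0  2  2  1  0  0  0  1
The P-positions (g = 0) in 0..13 are 0, 1, 2, 6, 10, 11, 12.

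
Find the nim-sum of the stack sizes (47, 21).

Write each in binary and XOR column by column:
  101111  (47)
  010101  (21)
  ------
  111010  (58)

58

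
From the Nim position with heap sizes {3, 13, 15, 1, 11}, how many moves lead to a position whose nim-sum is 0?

Bitwise XOR of the heap sizes:
  0011  (3)
  1101  (13)
  1111  (15)
  0001  (1)
  1011  (11)
  ----
  1011  (11)
The overall nim-sum is X = 11. A heap of size p has a winning move iff p XOR X < p (reduce it to p XOR X).
  3: 3 XOR 11 = 8 ≥ 3 — no move.
  13: 13 XOR 11 = 6 < 13 — winning move (to 6).
  15: 15 XOR 11 = 4 < 15 — winning move (to 4).
  1: 1 XOR 11 = 10 ≥ 1 — no move.
  11: 11 XOR 11 = 0 < 11 — winning move (to 0).
That gives 3 winning moves.

3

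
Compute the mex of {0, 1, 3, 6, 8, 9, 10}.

The values 0, 1 are all present; 2 is the first non-negative integer missing from the set.

2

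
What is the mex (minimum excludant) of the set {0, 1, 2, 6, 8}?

3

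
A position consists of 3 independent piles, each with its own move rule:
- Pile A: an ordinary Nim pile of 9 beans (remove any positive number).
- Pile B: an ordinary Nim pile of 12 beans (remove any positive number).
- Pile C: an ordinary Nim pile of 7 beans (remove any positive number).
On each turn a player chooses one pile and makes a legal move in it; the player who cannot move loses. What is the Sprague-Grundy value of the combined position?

2

Pile A is a plain Nim pile of size 9, so its Grundy value is 9.
Pile B is a plain Nim pile of size 12, so its Grundy value is 12.
Pile C is a plain Nim pile of size 7, so its Grundy value is 7.
By the Sprague-Grundy theorem, the Grundy value of a sum of independent games is the XOR of the component values.
Combined value = 9 XOR 12 XOR 7 = 2.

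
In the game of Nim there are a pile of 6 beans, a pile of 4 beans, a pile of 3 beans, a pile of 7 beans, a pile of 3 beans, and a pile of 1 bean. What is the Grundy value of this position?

4

Bitwise XOR of the heap sizes:
  110  (6)
  100  (4)
  011  (3)
  111  (7)
  011  (3)
  001  (1)
  ---
  100  (4)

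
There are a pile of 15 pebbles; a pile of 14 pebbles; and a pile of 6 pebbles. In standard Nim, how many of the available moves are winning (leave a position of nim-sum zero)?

Nim-sum: 15 ^ 14 ^ 6 = 7.
The overall nim-sum is X = 7. A pile of size p has a winning move iff p XOR X < p (reduce it to p XOR X).
  15: 15 XOR 7 = 8 < 15 — winning move (to 8).
  14: 14 XOR 7 = 9 < 14 — winning move (to 9).
  6: 6 XOR 7 = 1 < 6 — winning move (to 1).
That gives 3 winning moves.

3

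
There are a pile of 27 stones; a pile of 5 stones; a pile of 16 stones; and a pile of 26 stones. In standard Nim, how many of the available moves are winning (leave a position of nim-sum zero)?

Compute the nim-sum pairwise:
27 ^ 5 = 30
30 ^ 16 = 14
14 ^ 26 = 20
The overall nim-sum is X = 20. A pile of size p has a winning move iff p XOR X < p (reduce it to p XOR X).
  27: 27 XOR 20 = 15 < 27 — winning move (to 15).
  5: 5 XOR 20 = 17 ≥ 5 — no move.
  16: 16 XOR 20 = 4 < 16 — winning move (to 4).
  26: 26 XOR 20 = 14 < 26 — winning move (to 14).
That gives 3 winning moves.

3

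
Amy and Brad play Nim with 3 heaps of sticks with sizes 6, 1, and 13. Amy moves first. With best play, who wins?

Compute the nim-sum pairwise:
6 ⊕ 1 = 7
7 ⊕ 13 = 10
The nim-sum is 10 ≠ 0, so this is an N-position: the player to move can win; Amy has a winning move.

Amy wins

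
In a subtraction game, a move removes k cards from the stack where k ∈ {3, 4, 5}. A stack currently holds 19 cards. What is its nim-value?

1

Grundy values for subtraction set {3, 4, 5}:
k:     0  1  2  3  4  5  6  7  8  9 10 11 12 13 14 15 16 17 18 19
g(k):  0  0  0  1  1  1  2  2  0  0  0  1  1  1  2  2  0  0  0  1
So g(19) = 1.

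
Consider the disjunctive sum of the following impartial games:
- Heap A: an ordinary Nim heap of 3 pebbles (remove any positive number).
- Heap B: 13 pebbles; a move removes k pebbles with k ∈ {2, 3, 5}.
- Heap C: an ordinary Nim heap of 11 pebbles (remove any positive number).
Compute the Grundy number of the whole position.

11

Heap A is a plain Nim heap of size 3, so its Grundy value is 3.
Build the Grundy sequence for heap B with g(k) = mex{g(k−s) : s ∈ {2, 3, 5}, s ≤ k}:
k:     0  1  2  3  4  5  6  7  8  9 10 11 12 13
g(k):  0  0  1  1  2  2  3  0  0  1  1  2  2  3
So g(13) = 3.
Heap C is a plain Nim heap of size 11, so its Grundy value is 11.
The value of a disjunctive sum is the nim-sum of the parts.
Combined value = 3 XOR 3 XOR 11 = 11.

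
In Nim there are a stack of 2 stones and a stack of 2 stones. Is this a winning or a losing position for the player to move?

In binary:
  10  (2)
  10  (2)
  --
  00  (0)
The nim-sum is 0, so this is a P-position: the player to move is in a losing position under optimal play.

Losing position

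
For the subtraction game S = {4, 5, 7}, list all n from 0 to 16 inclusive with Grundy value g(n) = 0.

0, 1, 2, 3, 11, 12, 13, 14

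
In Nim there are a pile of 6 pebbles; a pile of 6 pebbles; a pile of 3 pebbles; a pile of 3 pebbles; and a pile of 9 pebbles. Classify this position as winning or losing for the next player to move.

In binary:
  0110  (6)
  0110  (6)
  0011  (3)
  0011  (3)
  1001  (9)
  ----
  1001  (9)
The nim-sum is 9 ≠ 0, so this is an N-position: the player to move can win.

Winning position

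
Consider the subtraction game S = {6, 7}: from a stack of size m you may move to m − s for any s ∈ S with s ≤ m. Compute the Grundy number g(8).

Build the Grundy sequence with g(k) = mex{g(k−s) : s ∈ {6, 7}, s ≤ k}:
k:     0  1  2  3  4  5  6  7  8
g(k):  0  0  0  0  0  0  1  1  1
So g(8) = 1.

1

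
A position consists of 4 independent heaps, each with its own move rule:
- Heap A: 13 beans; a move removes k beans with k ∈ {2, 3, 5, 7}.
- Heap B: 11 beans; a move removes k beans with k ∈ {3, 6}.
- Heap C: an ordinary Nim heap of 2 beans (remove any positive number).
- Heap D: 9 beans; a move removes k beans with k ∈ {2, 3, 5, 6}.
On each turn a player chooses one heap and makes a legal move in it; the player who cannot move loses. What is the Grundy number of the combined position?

0

Build the Grundy sequence for heap A with g(k) = mex{g(k−s) : s ∈ {2, 3, 5, 7}, s ≤ k}:
g(0) = mex{} = 0
g(1) = mex{} = 0
g(2) = mex{0} = 1
g(3) = mex{0} = 1
g(4) = mex{0,1} = 2
g(5) = mex{0,1} = 2
g(6) = mex{0,1,2} = 3
g(7) = mex{0,1,2} = 3
g(8) = mex{0,1,2,3} = 4
g(9) = mex{1,2,3} = 0
g(10) = mex{1,2,3,4} = 0
g(11) = mex{0,2,3,4} = 1
g(12) = mex{0,2,3} = 1
g(13) = mex{0,1,3,4} = 2
So g(13) = 2.
Build the Grundy sequence for heap B with g(k) = mex{g(k−s) : s ∈ {3, 6}, s ≤ k}:
g(0) = mex{} = 0
g(1) = mex{} = 0
g(2) = mex{} = 0
g(3) = mex{0} = 1
g(4) = mex{0} = 1
g(5) = mex{0} = 1
g(6) = mex{0,1} = 2
g(7) = mex{0,1} = 2
g(8) = mex{0,1} = 2
g(9) = mex{1,2} = 0
g(10) = mex{1,2} = 0
g(11) = mex{1,2} = 0
So g(11) = 0.
Heap C is a plain Nim heap of size 2, so its Grundy value is 2.
For heap D, compute g(0), g(1), … with moves {2, 3, 5, 6}:
k:     0  1  2  3  4  5  6  7  8  9
g(k):  0  0  1  1  2  2  3  3  0  0
So g(9) = 0.
The value of a disjunctive sum is the nim-sum of the parts.
Combined value = 2 ⊕ 0 ⊕ 2 ⊕ 0 = 0.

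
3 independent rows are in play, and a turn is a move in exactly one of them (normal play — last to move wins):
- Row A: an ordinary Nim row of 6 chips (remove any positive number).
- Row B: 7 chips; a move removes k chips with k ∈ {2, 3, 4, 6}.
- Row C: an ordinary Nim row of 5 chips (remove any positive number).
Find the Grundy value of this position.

0

Row A is a plain Nim row of size 6, so its Grundy value is 6.
For row B, compute g(0), g(1), … with moves {2, 3, 4, 6}:
k:     0  1  2  3  4  5  6  7
g(k):  0  0  1  1  2  2  3  3
So g(7) = 3.
Row C is a plain Nim row of size 5, so its Grundy value is 5.
By the Sprague-Grundy theorem, the Grundy value of a sum of independent games is the XOR of the component values.
Combined value = 6 ⊕ 3 ⊕ 5 = 0.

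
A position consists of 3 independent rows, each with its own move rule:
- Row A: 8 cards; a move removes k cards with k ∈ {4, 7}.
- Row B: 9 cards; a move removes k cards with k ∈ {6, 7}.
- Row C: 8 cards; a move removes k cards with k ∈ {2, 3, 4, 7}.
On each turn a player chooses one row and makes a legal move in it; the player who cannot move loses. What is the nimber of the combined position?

Grundy values for row A (subtraction set {4, 7}):
g(0) = mex{} = 0
g(1) = mex{} = 0
g(2) = mex{} = 0
g(3) = mex{} = 0
g(4) = mex{0} = 1
g(5) = mex{0} = 1
g(6) = mex{0} = 1
g(7) = mex{0} = 1
g(8) = mex{0,1} = 2
So g(8) = 2.
Grundy values for row B (subtraction set {6, 7}):
g(0) = mex{} = 0
g(1) = mex{} = 0
g(2) = mex{} = 0
g(3) = mex{} = 0
g(4) = mex{} = 0
g(5) = mex{} = 0
g(6) = mex{0} = 1
g(7) = mex{0} = 1
g(8) = mex{0} = 1
g(9) = mex{0} = 1
So g(9) = 1.
For row C, compute g(0), g(1), … with moves {2, 3, 4, 7}:
g(0) = mex{} = 0
g(1) = mex{} = 0
g(2) = mex{0} = 1
g(3) = mex{0} = 1
g(4) = mex{0,1} = 2
g(5) = mex{0,1} = 2
g(6) = mex{1,2} = 0
g(7) = mex{0,1,2} = 3
g(8) = mex{0,2} = 1
So g(8) = 1.
By the Sprague-Grundy theorem, the Grundy value of a sum of independent games is the XOR of the component values.
Combined value = 2 ⊕ 1 ⊕ 1 = 2.

2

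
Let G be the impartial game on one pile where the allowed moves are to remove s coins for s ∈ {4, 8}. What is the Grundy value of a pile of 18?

Grundy values for subtraction set {4, 8}:
k:     0  1  2  3  4  5  6  7  8  9 10 11 12 13 14 15 16 17 18
g(k):  0  0  0  0  1  1  1  1  2  2  2  2  0  0  0  0  1  1  1
So g(18) = 1.

1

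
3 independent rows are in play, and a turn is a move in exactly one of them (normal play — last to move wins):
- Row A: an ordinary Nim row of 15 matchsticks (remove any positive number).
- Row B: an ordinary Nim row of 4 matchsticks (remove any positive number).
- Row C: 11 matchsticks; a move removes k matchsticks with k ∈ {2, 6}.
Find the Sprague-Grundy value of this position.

10

Row A is a plain Nim row of size 15, so its Grundy value is 15.
Row B is a plain Nim row of size 4, so its Grundy value is 4.
For row C, compute g(0), g(1), … with moves {2, 6}:
g(0) = mex{} = 0
g(1) = mex{} = 0
g(2) = mex{0} = 1
g(3) = mex{0} = 1
g(4) = mex{1} = 0
g(5) = mex{1} = 0
g(6) = mex{0} = 1
g(7) = mex{0} = 1
g(8) = mex{1} = 0
g(9) = mex{1} = 0
g(10) = mex{0} = 1
g(11) = mex{0} = 1
So g(11) = 1.
By the Sprague-Grundy theorem, the Grundy value of a sum of independent games is the XOR of the component values.
Combined value = 15 XOR 4 XOR 1 = 10.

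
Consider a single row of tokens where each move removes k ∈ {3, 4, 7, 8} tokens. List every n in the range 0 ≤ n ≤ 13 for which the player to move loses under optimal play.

Build the Grundy sequence with g(k) = mex{g(k−s) : s ∈ {3, 4, 7, 8}, s ≤ k}:
k:     0  1  2  3  4  5  6  7  8  9 10 11 12 13
g(k):  0  0  0  1  1  1  2  2  2  3  3  0  0  0
The P-positions (g = 0) in 0..13 are 0, 1, 2, 11, 12, 13.

0, 1, 2, 11, 12, 13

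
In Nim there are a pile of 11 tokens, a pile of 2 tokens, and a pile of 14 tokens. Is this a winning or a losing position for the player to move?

Winning position

Nim-sum: 11 ⊕ 2 ⊕ 14 = 7.
The nim-sum is 7 ≠ 0, so this is an N-position: the player to move can win.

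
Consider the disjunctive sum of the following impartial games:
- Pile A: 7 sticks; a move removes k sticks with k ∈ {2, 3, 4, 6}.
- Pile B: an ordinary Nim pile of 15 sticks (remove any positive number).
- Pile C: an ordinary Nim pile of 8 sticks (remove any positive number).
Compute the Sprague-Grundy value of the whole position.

For pile A, compute g(0), g(1), … with moves {2, 3, 4, 6}:
k:     0  1  2  3  4  5  6  7
g(k):  0  0  1  1  2  2  3  3
So g(7) = 3.
Pile B is a plain Nim pile of size 15, so its Grundy value is 15.
Pile C is a plain Nim pile of size 8, so its Grundy value is 8.
The value of a disjunctive sum is the nim-sum of the parts.
Combined value = 3 XOR 15 XOR 8 = 4.

4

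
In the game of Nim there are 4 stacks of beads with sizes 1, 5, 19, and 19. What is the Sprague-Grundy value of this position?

Write each in binary and XOR column by column:
  00001  (1)
  00101  (5)
  10011  (19)
  10011  (19)
  -----
  00100  (4)

4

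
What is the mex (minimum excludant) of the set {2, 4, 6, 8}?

0 is not in the set, so the mex is 0.

0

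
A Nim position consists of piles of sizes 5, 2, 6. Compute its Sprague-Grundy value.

1

Bitwise XOR of the heap sizes:
  101  (5)
  010  (2)
  110  (6)
  ---
  001  (1)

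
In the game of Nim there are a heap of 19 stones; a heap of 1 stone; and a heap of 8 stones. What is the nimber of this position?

Compute the nim-sum pairwise:
19 XOR 1 = 18
18 XOR 8 = 26

26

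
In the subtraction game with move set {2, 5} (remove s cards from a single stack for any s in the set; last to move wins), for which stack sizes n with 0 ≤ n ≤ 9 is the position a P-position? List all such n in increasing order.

0, 1, 4, 7, 8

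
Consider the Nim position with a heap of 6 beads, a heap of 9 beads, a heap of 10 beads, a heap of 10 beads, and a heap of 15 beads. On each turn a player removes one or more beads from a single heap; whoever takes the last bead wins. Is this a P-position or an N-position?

P-position

Compute the nim-sum pairwise:
6 XOR 9 = 15
15 XOR 10 = 5
5 XOR 10 = 15
15 XOR 15 = 0
The nim-sum is 0, so this is a P-position: the player to move is in a losing position under optimal play.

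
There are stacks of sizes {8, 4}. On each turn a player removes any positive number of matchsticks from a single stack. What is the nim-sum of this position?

Compute the nim-sum pairwise:
8 XOR 4 = 12

12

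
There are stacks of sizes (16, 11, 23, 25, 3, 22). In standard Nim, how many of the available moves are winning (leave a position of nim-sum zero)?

Nim-sum: 16 XOR 11 XOR 23 XOR 25 XOR 3 XOR 22 = 0.
The nim-sum is already 0, so every move leaves a nonzero nim-sum — there are no winning moves.

0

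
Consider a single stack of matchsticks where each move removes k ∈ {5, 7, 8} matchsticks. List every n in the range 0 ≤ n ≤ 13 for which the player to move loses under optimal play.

0, 1, 2, 3, 4, 13

Grundy values for subtraction set {5, 7, 8}:
k:     0  1  2  3  4  5  6  7  8  9 10 11 12 13
g(k):  0  0  0  0  0  1  1  1  1  1  2  2  2  0
The P-positions (g = 0) in 0..13 are 0, 1, 2, 3, 4, 13.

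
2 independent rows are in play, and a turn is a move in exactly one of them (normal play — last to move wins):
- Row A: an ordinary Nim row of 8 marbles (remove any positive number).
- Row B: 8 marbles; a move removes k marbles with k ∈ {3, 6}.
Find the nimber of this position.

10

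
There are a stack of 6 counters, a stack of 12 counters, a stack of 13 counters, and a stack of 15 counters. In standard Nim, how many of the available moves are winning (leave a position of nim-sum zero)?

In binary:
  0110  (6)
  1100  (12)
  1101  (13)
  1111  (15)
  ----
  1000  (8)
The overall nim-sum is X = 8. A stack of size p has a winning move iff p XOR X < p (reduce it to p XOR X).
  6: 6 XOR 8 = 14 ≥ 6 — no move.
  12: 12 XOR 8 = 4 < 12 — winning move (to 4).
  13: 13 XOR 8 = 5 < 13 — winning move (to 5).
  15: 15 XOR 8 = 7 < 15 — winning move (to 7).
That gives 3 winning moves.

3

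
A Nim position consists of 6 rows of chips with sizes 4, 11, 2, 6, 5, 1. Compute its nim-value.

15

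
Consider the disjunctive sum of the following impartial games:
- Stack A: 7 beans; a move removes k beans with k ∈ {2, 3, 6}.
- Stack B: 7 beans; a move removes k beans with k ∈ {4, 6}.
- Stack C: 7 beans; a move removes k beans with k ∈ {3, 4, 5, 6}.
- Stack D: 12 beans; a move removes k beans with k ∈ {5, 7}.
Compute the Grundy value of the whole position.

2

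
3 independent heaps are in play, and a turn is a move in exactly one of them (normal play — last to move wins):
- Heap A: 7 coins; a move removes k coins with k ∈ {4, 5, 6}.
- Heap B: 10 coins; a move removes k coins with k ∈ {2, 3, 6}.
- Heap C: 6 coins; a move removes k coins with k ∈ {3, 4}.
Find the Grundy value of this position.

Grundy values for heap A (subtraction set {4, 5, 6}):
g(0) = mex{} = 0
g(1) = mex{} = 0
g(2) = mex{} = 0
g(3) = mex{} = 0
g(4) = mex{0} = 1
g(5) = mex{0} = 1
g(6) = mex{0} = 1
g(7) = mex{0} = 1
So g(7) = 1.
Build the Grundy sequence for heap B with g(k) = mex{g(k−s) : s ∈ {2, 3, 6}, s ≤ k}:
g(0) = mex{} = 0
g(1) = mex{} = 0
g(2) = mex{0} = 1
g(3) = mex{0} = 1
g(4) = mex{0,1} = 2
g(5) = mex{1} = 0
g(6) = mex{0,1,2} = 3
g(7) = mex{0,2} = 1
g(8) = mex{0,1,3} = 2
g(9) = mex{1,3} = 0
g(10) = mex{1,2} = 0
So g(10) = 0.
Grundy values for heap C (subtraction set {3, 4}):
g(0) = mex{} = 0
g(1) = mex{} = 0
g(2) = mex{} = 0
g(3) = mex{0} = 1
g(4) = mex{0} = 1
g(5) = mex{0} = 1
g(6) = mex{0,1} = 2
So g(6) = 2.
By the Sprague-Grundy theorem, the Grundy value of a sum of independent games is the XOR of the component values.
Combined value = 1 ⊕ 0 ⊕ 2 = 3.

3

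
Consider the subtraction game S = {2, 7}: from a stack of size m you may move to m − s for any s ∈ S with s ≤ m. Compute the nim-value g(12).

1

Compute g(0), g(1), … for moves {2, 7}:
g(0) = mex{} = 0
g(1) = mex{} = 0
g(2) = mex{0} = 1
g(3) = mex{0} = 1
g(4) = mex{1} = 0
g(5) = mex{1} = 0
g(6) = mex{0} = 1
g(7) = mex{0} = 1
g(8) = mex{0,1} = 2
g(9) = mex{1} = 0
g(10) = mex{1,2} = 0
g(11) = mex{0} = 1
g(12) = mex{0} = 1
So g(12) = 1.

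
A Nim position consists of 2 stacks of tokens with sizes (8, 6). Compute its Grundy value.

Bitwise XOR of the heap sizes:
  1000  (8)
  0110  (6)
  ----
  1110  (14)

14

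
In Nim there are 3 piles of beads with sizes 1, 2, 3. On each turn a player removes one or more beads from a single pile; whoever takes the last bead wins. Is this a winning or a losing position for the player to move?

Losing position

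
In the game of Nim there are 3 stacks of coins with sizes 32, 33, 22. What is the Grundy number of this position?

In binary:
  100000  (32)
  100001  (33)
  010110  (22)
  ------
  010111  (23)

23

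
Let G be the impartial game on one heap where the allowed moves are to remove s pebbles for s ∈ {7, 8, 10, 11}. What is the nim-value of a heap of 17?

2

Grundy values for subtraction set {7, 8, 10, 11}:
k:     0  1  2  3  4  5  6  7  8  9 10 11 12 13 14 15 16 17
g(k):  0  0  0  0  0  0  0  1  1  1  1  1  1  1  2  2  2  2
So g(17) = 2.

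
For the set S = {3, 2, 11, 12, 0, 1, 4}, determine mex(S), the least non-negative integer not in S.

The values 0, 1, 2, 3, 4 are all present; 5 is the first non-negative integer missing from the set.

5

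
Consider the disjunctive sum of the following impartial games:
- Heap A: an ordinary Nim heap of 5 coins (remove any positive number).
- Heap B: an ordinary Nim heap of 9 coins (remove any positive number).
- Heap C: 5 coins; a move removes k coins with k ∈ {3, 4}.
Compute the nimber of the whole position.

Heap A is a plain Nim heap of size 5, so its Grundy value is 5.
Heap B is a plain Nim heap of size 9, so its Grundy value is 9.
For heap C, compute g(0), g(1), … with moves {3, 4}:
k:     0  1  2  3  4  5
g(k):  0  0  0  1  1  1
So g(5) = 1.
By the Sprague-Grundy theorem, the Grundy value of a sum of independent games is the XOR of the component values.
Combined value = 5 XOR 9 XOR 1 = 13.

13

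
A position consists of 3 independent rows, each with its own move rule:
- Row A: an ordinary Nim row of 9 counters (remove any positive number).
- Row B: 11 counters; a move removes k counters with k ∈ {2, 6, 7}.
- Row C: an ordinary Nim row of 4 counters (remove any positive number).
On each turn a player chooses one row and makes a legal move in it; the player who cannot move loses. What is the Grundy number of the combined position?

12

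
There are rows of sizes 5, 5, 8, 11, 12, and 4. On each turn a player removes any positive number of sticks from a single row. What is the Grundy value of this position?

11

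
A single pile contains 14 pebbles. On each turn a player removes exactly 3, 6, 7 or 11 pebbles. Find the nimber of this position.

0

Compute g(0), g(1), … for moves {3, 6, 7, 11}:
g(0) = mex{} = 0
g(1) = mex{} = 0
g(2) = mex{} = 0
g(3) = mex{0} = 1
g(4) = mex{0} = 1
g(5) = mex{0} = 1
g(6) = mex{0,1} = 2
g(7) = mex{0,1} = 2
g(8) = mex{0,1} = 2
g(9) = mex{0,1,2} = 3
g(10) = mex{1,2} = 0
g(11) = mex{0,1,2} = 3
g(12) = mex{0,1,2,3} = 4
g(13) = mex{0,2} = 1
g(14) = mex{1,2,3} = 0
So g(14) = 0.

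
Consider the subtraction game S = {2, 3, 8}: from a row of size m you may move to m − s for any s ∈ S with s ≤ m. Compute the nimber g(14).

2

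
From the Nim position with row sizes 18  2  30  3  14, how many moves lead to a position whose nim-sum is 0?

5

Nim-sum: 18 ^ 2 ^ 30 ^ 3 ^ 14 = 3.
The overall nim-sum is X = 3. A row of size p has a winning move iff p XOR X < p (reduce it to p XOR X).
  18: 18 XOR 3 = 17 < 18 — winning move (to 17).
  2: 2 XOR 3 = 1 < 2 — winning move (to 1).
  30: 30 XOR 3 = 29 < 30 — winning move (to 29).
  3: 3 XOR 3 = 0 < 3 — winning move (to 0).
  14: 14 XOR 3 = 13 < 14 — winning move (to 13).
That gives 5 winning moves.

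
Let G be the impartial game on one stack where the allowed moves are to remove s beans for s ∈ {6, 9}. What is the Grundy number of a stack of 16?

0

Compute g(0), g(1), … for moves {6, 9}:
k:     0  1  2  3  4  5  6  7  8  9 10 11 12 13 14 15 16
g(k):  0  0  0  0  0  0  1  1  1  1  1  1  2  2  2  0  0
So g(16) = 0.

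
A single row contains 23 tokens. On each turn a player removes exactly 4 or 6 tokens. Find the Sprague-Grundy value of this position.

0

Compute g(0), g(1), … for moves {4, 6}:
k:     0  1  2  3  4  5  6  7  8  9 10 11 12 13 14 15 16 17 18 19 20 21 22 23
g(k):  0  0  0  0  1  1  1  1  2  2  0  0  0  0  1  1  1  1  2  2  0  0  0  0
So g(23) = 0.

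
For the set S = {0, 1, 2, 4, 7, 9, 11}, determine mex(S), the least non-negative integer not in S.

3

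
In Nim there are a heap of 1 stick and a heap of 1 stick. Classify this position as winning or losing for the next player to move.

Losing position

Write each in binary and XOR column by column:
  1  (1)
  1  (1)
  -
  0  (0)
The nim-sum is 0, so this is a P-position: the player to move is in a losing position under optimal play.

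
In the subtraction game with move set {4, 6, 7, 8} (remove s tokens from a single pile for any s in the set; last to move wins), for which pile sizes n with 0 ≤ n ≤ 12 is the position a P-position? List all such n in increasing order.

0, 1, 2, 3, 12

Grundy values for subtraction set {4, 6, 7, 8}:
g(0) = mex{} = 0
g(1) = mex{} = 0
g(2) = mex{} = 0
g(3) = mex{} = 0
g(4) = mex{0} = 1
g(5) = mex{0} = 1
g(6) = mex{0} = 1
g(7) = mex{0} = 1
g(8) = mex{0,1} = 2
g(9) = mex{0,1} = 2
g(10) = mex{0,1} = 2
g(11) = mex{0,1} = 2
g(12) = mex{1,2} = 0
The P-positions (g = 0) in 0..12 are 0, 1, 2, 3, 12.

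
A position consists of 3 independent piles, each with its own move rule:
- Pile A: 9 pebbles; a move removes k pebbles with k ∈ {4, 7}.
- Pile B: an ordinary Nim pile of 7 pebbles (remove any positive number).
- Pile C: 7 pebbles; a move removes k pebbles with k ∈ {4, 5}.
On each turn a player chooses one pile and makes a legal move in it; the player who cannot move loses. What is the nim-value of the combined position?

4

Grundy values for pile A (subtraction set {4, 7}):
g(0) = mex{} = 0
g(1) = mex{} = 0
g(2) = mex{} = 0
g(3) = mex{} = 0
g(4) = mex{0} = 1
g(5) = mex{0} = 1
g(6) = mex{0} = 1
g(7) = mex{0} = 1
g(8) = mex{0,1} = 2
g(9) = mex{0,1} = 2
So g(9) = 2.
Pile B is a plain Nim pile of size 7, so its Grundy value is 7.
For pile C, compute g(0), g(1), … with moves {4, 5}:
g(0) = mex{} = 0
g(1) = mex{} = 0
g(2) = mex{} = 0
g(3) = mex{} = 0
g(4) = mex{0} = 1
g(5) = mex{0} = 1
g(6) = mex{0} = 1
g(7) = mex{0} = 1
So g(7) = 1.
The value of a disjunctive sum is the nim-sum of the parts.
Combined value = 2 XOR 7 XOR 1 = 4.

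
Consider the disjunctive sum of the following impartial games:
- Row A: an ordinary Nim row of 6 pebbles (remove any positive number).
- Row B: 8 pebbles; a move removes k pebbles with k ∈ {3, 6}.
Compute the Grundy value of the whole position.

4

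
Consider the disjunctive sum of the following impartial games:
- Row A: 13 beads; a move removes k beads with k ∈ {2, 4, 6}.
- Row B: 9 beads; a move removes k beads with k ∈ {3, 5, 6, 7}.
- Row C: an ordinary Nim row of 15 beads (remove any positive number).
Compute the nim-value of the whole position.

14

For row A, compute g(0), g(1), … with moves {2, 4, 6}:
g(0) = mex{} = 0
g(1) = mex{} = 0
g(2) = mex{0} = 1
g(3) = mex{0} = 1
g(4) = mex{0,1} = 2
g(5) = mex{0,1} = 2
g(6) = mex{0,1,2} = 3
g(7) = mex{0,1,2} = 3
g(8) = mex{1,2,3} = 0
g(9) = mex{1,2,3} = 0
g(10) = mex{0,2,3} = 1
g(11) = mex{0,2,3} = 1
g(12) = mex{0,1,3} = 2
g(13) = mex{0,1,3} = 2
So g(13) = 2.
For row B, compute g(0), g(1), … with moves {3, 5, 6, 7}:
g(0) = mex{} = 0
g(1) = mex{} = 0
g(2) = mex{} = 0
g(3) = mex{0} = 1
g(4) = mex{0} = 1
g(5) = mex{0} = 1
g(6) = mex{0,1} = 2
g(7) = mex{0,1} = 2
g(8) = mex{0,1} = 2
g(9) = mex{0,1,2} = 3
So g(9) = 3.
Row C is a plain Nim row of size 15, so its Grundy value is 15.
By the Sprague-Grundy theorem, the Grundy value of a sum of independent games is the XOR of the component values.
Combined value = 2 ⊕ 3 ⊕ 15 = 14.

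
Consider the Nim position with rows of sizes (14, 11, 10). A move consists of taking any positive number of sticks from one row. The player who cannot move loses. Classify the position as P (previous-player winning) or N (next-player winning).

N-position

Bitwise XOR of the heap sizes:
  1110  (14)
  1011  (11)
  1010  (10)
  ----
  1111  (15)
The nim-sum is 15 ≠ 0, so this is an N-position: the player to move can win.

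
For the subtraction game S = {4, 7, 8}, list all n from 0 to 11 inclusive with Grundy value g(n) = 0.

Build the Grundy sequence with g(k) = mex{g(k−s) : s ∈ {4, 7, 8}, s ≤ k}:
k:     0  1  2  3  4  5  6  7  8  9 10 11
g(k):  0  0  0  0  1  1  1  1  2  2  2  2
The P-positions (g = 0) in 0..11 are 0, 1, 2, 3.

0, 1, 2, 3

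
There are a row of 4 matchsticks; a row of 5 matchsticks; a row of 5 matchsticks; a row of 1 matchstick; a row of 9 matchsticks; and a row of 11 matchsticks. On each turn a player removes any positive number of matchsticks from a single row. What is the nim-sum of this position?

Nim-sum: 4 XOR 5 XOR 5 XOR 1 XOR 9 XOR 11 = 7.

7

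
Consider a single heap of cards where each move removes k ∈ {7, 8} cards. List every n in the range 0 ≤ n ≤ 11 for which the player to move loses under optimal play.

0, 1, 2, 3, 4, 5, 6

Compute g(0), g(1), … for moves {7, 8}:
k:     0  1  2  3  4  5  6  7  8  9 10 11
g(k):  0  0  0  0  0  0  0  1  1  1  1  1
The P-positions (g = 0) in 0..11 are 0, 1, 2, 3, 4, 5, 6.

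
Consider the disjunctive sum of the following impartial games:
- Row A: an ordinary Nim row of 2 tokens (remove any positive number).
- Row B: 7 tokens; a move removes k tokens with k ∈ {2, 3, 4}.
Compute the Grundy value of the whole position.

2

Row A is a plain Nim row of size 2, so its Grundy value is 2.
Build the Grundy sequence for row B with g(k) = mex{g(k−s) : s ∈ {2, 3, 4}, s ≤ k}:
k:     0  1  2  3  4  5  6  7
g(k):  0  0  1  1  2  2  0  0
So g(7) = 0.
The value of a disjunctive sum is the nim-sum of the parts.
Combined value = 2 XOR 0 = 2.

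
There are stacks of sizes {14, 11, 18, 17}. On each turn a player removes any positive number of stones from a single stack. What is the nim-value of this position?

Compute the nim-sum pairwise:
14 ⊕ 11 = 5
5 ⊕ 18 = 23
23 ⊕ 17 = 6

6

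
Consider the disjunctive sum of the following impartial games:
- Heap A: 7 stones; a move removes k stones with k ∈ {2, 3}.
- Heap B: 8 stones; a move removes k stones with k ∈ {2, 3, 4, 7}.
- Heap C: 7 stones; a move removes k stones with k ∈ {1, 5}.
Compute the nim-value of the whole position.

Grundy values for heap A (subtraction set {2, 3}):
g(0) = mex{} = 0
g(1) = mex{} = 0
g(2) = mex{0} = 1
g(3) = mex{0} = 1
g(4) = mex{0,1} = 2
g(5) = mex{1} = 0
g(6) = mex{1,2} = 0
g(7) = mex{0,2} = 1
So g(7) = 1.
For heap B, compute g(0), g(1), … with moves {2, 3, 4, 7}:
g(0) = mex{} = 0
g(1) = mex{} = 0
g(2) = mex{0} = 1
g(3) = mex{0} = 1
g(4) = mex{0,1} = 2
g(5) = mex{0,1} = 2
g(6) = mex{1,2} = 0
g(7) = mex{0,1,2} = 3
g(8) = mex{0,2} = 1
So g(8) = 1.
For heap C, compute g(0), g(1), … with moves {1, 5}:
k:     0  1  2  3  4  5  6  7
g(k):  0  1  0  1  0  1  0  1
So g(7) = 1.
By the Sprague-Grundy theorem, the Grundy value of a sum of independent games is the XOR of the component values.
Combined value = 1 ⊕ 1 ⊕ 1 = 1.

1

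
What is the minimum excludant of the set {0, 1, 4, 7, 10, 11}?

2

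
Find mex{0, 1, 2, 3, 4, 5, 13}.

The values 0, 1, 2, 3, 4, 5 are all present; 6 is the first non-negative integer missing from the set.

6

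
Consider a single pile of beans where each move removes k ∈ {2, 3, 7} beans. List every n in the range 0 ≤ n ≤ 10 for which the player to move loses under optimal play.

0, 1, 5, 6, 10

Grundy values for subtraction set {2, 3, 7}:
k:     0  1  2  3  4  5  6  7  8  9 10
g(k):  0  0  1  1  2  0  0  1  1  2  0
The P-positions (g = 0) in 0..10 are 0, 1, 5, 6, 10.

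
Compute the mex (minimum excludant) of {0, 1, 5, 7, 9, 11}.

2

The values 0, 1 are all present; 2 is the first non-negative integer missing from the set.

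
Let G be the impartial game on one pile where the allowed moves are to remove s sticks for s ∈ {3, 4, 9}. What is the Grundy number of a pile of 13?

0

Build the Grundy sequence with g(k) = mex{g(k−s) : s ∈ {3, 4, 9}, s ≤ k}:
k:     0  1  2  3  4  5  6  7  8  9 10 11 12 13
g(k):  0  0  0  1  1  1  2  0  0  3  1  1  2  0
So g(13) = 0.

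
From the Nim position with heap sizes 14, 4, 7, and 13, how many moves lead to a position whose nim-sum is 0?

0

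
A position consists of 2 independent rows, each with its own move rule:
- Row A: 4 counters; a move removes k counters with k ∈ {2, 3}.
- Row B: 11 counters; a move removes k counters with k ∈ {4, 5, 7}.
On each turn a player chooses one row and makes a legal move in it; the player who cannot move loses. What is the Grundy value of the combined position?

2

For row A, compute g(0), g(1), … with moves {2, 3}:
g(0) = mex{} = 0
g(1) = mex{} = 0
g(2) = mex{0} = 1
g(3) = mex{0} = 1
g(4) = mex{0,1} = 2
So g(4) = 2.
Build the Grundy sequence for row B with g(k) = mex{g(k−s) : s ∈ {4, 5, 7}, s ≤ k}:
k:     0  1  2  3  4  5  6  7  8  9 10 11
g(k):  0  0  0  0  1  1  1  1  2  2  2  0
So g(11) = 0.
By the Sprague-Grundy theorem, the Grundy value of a sum of independent games is the XOR of the component values.
Combined value = 2 ⊕ 0 = 2.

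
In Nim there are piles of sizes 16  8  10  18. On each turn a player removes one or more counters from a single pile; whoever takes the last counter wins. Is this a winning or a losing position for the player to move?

Losing position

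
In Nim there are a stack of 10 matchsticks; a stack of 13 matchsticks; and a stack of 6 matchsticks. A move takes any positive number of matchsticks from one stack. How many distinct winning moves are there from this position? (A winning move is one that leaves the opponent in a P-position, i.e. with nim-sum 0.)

1

Nim-sum: 10 XOR 13 XOR 6 = 1.
The overall nim-sum is X = 1. A stack of size p has a winning move iff p XOR X < p (reduce it to p XOR X).
  10: 10 XOR 1 = 11 ≥ 10 — no move.
  13: 13 XOR 1 = 12 < 13 — winning move (to 12).
  6: 6 XOR 1 = 7 ≥ 6 — no move.
That gives 1 winning move.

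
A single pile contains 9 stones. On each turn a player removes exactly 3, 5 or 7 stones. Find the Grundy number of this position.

Build the Grundy sequence with g(k) = mex{g(k−s) : s ∈ {3, 5, 7}, s ≤ k}:
k:     0  1  2  3  4  5  6  7  8  9
g(k):  0  0  0  1  1  1  2  2  2  3
So g(9) = 3.

3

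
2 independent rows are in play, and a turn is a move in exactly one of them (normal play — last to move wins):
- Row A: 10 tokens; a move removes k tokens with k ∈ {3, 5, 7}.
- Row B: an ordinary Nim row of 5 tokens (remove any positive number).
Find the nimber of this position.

Build the Grundy sequence for row A with g(k) = mex{g(k−s) : s ∈ {3, 5, 7}, s ≤ k}:
k:     0  1  2  3  4  5  6  7  8  9 10
g(k):  0  0  0  1  1  1  2  2  2  3  0
So g(10) = 0.
Row B is a plain Nim row of size 5, so its Grundy value is 5.
The value of a disjunctive sum is the nim-sum of the parts.
Combined value = 0 ⊕ 5 = 5.

5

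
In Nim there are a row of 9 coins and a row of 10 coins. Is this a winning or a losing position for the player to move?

Winning position

Write each in binary and XOR column by column:
  1001  (9)
  1010  (10)
  ----
  0011  (3)
The nim-sum is 3 ≠ 0, so this is an N-position: the player to move can win.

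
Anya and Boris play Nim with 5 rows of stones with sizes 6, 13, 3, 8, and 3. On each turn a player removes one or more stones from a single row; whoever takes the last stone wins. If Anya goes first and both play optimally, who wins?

Anya wins

Compute the nim-sum pairwise:
6 XOR 13 = 11
11 XOR 3 = 8
8 XOR 8 = 0
0 XOR 3 = 3
The nim-sum is 3 ≠ 0, so this is an N-position: the player to move can win; Anya has a winning move.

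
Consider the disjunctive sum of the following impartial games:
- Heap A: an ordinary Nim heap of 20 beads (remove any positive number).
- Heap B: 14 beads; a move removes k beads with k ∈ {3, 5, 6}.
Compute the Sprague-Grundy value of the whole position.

Heap A is a plain Nim heap of size 20, so its Grundy value is 20.
For heap B, compute g(0), g(1), … with moves {3, 5, 6}:
k:     0  1  2  3  4  5  6  7  8  9 10 11 12 13 14
g(k):  0  0  0  1  1  1  2  2  2  0  0  0  1  1  1
So g(14) = 1.
By the Sprague-Grundy theorem, the Grundy value of a sum of independent games is the XOR of the component values.
Combined value = 20 ⊕ 1 = 21.

21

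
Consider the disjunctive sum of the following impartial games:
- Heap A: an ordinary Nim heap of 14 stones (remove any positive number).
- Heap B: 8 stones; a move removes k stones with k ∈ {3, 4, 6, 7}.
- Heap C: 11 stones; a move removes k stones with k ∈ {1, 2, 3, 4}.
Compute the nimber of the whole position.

Heap A is a plain Nim heap of size 14, so its Grundy value is 14.
Build the Grundy sequence for heap B with g(k) = mex{g(k−s) : s ∈ {3, 4, 6, 7}, s ≤ k}:
k:     0  1  2  3  4  5  6  7  8
g(k):  0  0  0  1  1  1  2  2  2
So g(8) = 2.
For heap C, compute g(0), g(1), … with moves {1, 2, 3, 4}:
g(0) = mex{} = 0
g(1) = mex{0} = 1
g(2) = mex{0,1} = 2
g(3) = mex{0,1,2} = 3
g(4) = mex{0,1,2,3} = 4
g(5) = mex{1,2,3,4} = 0
g(6) = mex{0,2,3,4} = 1
g(7) = mex{0,1,3,4} = 2
g(8) = mex{0,1,2,4} = 3
g(9) = mex{0,1,2,3} = 4
g(10) = mex{1,2,3,4} = 0
g(11) = mex{0,2,3,4} = 1
So g(11) = 1.
The value of a disjunctive sum is the nim-sum of the parts.
Combined value = 14 ⊕ 2 ⊕ 1 = 13.

13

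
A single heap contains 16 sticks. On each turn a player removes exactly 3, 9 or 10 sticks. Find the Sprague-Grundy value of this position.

1

Compute g(0), g(1), … for moves {3, 9, 10}:
k:     0  1  2  3  4  5  6  7  8  9 10 11 12 13 14 15 16
g(k):  0  0  0  1  1  1  0  0  0  1  1  1  2  0  0  3  1
So g(16) = 1.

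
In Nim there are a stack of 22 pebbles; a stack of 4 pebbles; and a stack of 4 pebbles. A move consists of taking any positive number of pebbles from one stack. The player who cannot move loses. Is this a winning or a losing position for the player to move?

Write each in binary and XOR column by column:
  10110  (22)
  00100  (4)
  00100  (4)
  -----
  10110  (22)
The nim-sum is 22 ≠ 0, so this is an N-position: the player to move can win.

Winning position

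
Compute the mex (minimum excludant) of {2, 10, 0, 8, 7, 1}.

The values 0, 1, 2 are all present; 3 is the first non-negative integer missing from the set.

3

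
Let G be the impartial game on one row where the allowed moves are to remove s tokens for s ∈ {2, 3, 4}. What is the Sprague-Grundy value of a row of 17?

2

Compute g(0), g(1), … for moves {2, 3, 4}:
k:     0  1  2  3  4  5  6  7  8  9 10 11 12 13 14 15 16 17
g(k):  0  0  1  1  2  2  0  0  1  1  2  2  0  0  1  1  2  2
So g(17) = 2.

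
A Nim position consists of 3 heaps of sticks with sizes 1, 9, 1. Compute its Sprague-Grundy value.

9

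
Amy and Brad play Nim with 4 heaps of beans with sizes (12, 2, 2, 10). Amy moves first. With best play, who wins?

Nim-sum: 12 XOR 2 XOR 2 XOR 10 = 6.
The nim-sum is 6 ≠ 0, so this is an N-position: the player to move can win; Amy has a winning move.

Amy wins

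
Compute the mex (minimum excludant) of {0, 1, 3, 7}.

2

The values 0, 1 are all present; 2 is the first non-negative integer missing from the set.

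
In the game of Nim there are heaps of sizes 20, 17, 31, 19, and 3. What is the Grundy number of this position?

Compute the nim-sum pairwise:
20 ⊕ 17 = 5
5 ⊕ 31 = 26
26 ⊕ 19 = 9
9 ⊕ 3 = 10

10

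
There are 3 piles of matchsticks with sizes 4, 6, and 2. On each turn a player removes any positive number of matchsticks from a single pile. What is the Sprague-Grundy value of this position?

In binary:
  100  (4)
  110  (6)
  010  (2)
  ---
  000  (0)

0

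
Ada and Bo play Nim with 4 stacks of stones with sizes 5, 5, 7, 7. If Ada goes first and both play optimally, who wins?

Bo wins

Nim-sum: 5 ^ 5 ^ 7 ^ 7 = 0.
The nim-sum is 0, so this is a P-position: the player to move is in a losing position under optimal play; Ada is about to move from it and so loses — Bo wins.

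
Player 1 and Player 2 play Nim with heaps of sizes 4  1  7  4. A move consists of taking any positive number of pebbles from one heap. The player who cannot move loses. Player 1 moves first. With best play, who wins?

Player 1 wins

Compute the nim-sum pairwise:
4 XOR 1 = 5
5 XOR 7 = 2
2 XOR 4 = 6
The nim-sum is 6 ≠ 0, so this is an N-position: the player to move can win; Player 1 has a winning move.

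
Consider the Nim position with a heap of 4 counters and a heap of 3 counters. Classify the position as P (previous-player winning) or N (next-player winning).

N-position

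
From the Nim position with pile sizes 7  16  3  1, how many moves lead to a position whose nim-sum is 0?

1

Compute the nim-sum pairwise:
7 ^ 16 = 23
23 ^ 3 = 20
20 ^ 1 = 21
The overall nim-sum is X = 21. A pile of size p has a winning move iff p XOR X < p (reduce it to p XOR X).
  7: 7 XOR 21 = 18 ≥ 7 — no move.
  16: 16 XOR 21 = 5 < 16 — winning move (to 5).
  3: 3 XOR 21 = 22 ≥ 3 — no move.
  1: 1 XOR 21 = 20 ≥ 1 — no move.
That gives 1 winning move.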